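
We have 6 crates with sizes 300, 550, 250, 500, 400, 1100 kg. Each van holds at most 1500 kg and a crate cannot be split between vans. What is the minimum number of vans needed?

Total = 1100 + 550 + 500 + 400 + 300 + 250 = 3100 kg.
Lower bound: ⌈3100/1500⌉ = 3 vans.
A packing using 3 vans:
  van 1: 1100 + 400 = 1500
  van 2: 550 + 500 + 300 = 1350
  van 3: 250 = 250
This matches the lower bound, so 3 is optimal.

3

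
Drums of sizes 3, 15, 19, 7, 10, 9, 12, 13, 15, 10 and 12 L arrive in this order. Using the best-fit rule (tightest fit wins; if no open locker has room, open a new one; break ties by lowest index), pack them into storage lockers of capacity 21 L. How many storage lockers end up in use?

8

  3 → locker 1 (new)  [load 3/21]
  15 → locker 1  [load 18/21]
  19 → locker 2 (new)  [load 19/21]
  7 → locker 3 (new)  [load 7/21]
  10 → locker 3  [load 17/21]
  9 → locker 4 (new)  [load 9/21]
  12 → locker 4  [load 21/21]
  13 → locker 5 (new)  [load 13/21]
  15 → locker 6 (new)  [load 15/21]
  10 → locker 7 (new)  [load 10/21]
  12 → locker 8 (new)  [load 12/21]
8 storage lockers opened.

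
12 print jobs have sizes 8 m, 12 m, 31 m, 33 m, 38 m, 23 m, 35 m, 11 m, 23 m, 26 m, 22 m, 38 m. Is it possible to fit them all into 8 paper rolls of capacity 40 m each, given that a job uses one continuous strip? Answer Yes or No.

Total = 300 m; ⌈300/40⌉ = 8.
9 print jobs each exceed half the capacity and cannot share a roll, forcing at least 9 paper rolls.
At least 9 paper rolls are required, but only 8 are allowed.

No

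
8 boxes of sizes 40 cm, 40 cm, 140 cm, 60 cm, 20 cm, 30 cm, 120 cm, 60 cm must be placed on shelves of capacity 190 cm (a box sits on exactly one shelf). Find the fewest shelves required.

Total = 140 + 120 + 60 + 60 + 40 + 40 + 30 + 20 = 510 cm.
Lower bound: ⌈510/190⌉ = 3 shelves.
A packing using 3 shelves:
  shelf 1: 140 + 40 = 180
  shelf 2: 120 + 60 = 180
  shelf 3: 60 + 40 + 30 + 20 = 150
This matches the lower bound, so 3 is optimal.

3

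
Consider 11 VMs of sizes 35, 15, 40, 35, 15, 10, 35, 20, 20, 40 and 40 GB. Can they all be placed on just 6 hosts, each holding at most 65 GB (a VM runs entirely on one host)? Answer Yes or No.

A valid assignment using 6 hosts:
  host 1: 40 + 20 = 60
  host 2: 40 + 20 = 60
  host 3: 40 + 15 + 10 = 65
  host 4: 35 + 15 = 50
  host 5: 35 = 35
  host 6: 35 = 35
Every load is within 65 GB, so 6 hosts suffice.

Yes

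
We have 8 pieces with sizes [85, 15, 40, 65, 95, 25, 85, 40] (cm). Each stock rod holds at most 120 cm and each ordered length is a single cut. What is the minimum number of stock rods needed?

5

Total = 95 + 85 + 85 + 65 + 40 + 40 + 25 + 15 = 450 cm.
Lower bound: ⌈450/120⌉ = 4 stock rods.
A packing using 5 stock rods:
  stock rod 1: 95 + 25 = 120
  stock rod 2: 85 + 15 = 100
  stock rod 3: 85 = 85
  stock rod 4: 65 + 40 = 105
  stock rod 5: 40 = 40
No arrangement into 4 stock rods stays within capacity, so 5 is optimal.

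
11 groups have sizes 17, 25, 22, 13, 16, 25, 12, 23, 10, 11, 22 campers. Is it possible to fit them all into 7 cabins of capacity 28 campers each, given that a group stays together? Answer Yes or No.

Total = 196 campers; ⌈196/28⌉ = 7.
The bound of 7 does not rule out 7, but exhaustive search shows no assignment into 7 cabins of capacity 28 campers exists — the minimum is 8.

No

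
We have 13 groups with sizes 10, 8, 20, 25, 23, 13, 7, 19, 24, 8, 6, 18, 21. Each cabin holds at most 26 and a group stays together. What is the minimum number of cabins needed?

Total = 25 + 24 + 23 + 21 + 20 + 19 + 18 + 13 + 10 + 8 + 8 + 7 + 6 = 202.
Lower bound: ⌈202/26⌉ = 8 cabins.
A packing using 9 cabins:
  cabin 1: 25 = 25
  cabin 2: 24 = 24
  cabin 3: 23 = 23
  cabin 4: 21 = 21
  cabin 5: 20 + 6 = 26
  cabin 6: 19 + 7 = 26
  cabin 7: 18 + 8 = 26
  cabin 8: 13 + 10 = 23
  cabin 9: 8 = 8
No arrangement into 8 cabins stays within capacity, so 9 is optimal.

9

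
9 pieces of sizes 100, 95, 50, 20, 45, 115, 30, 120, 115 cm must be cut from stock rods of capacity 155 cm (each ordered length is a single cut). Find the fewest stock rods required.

Total = 120 + 115 + 115 + 100 + 95 + 50 + 45 + 30 + 20 = 690 cm.
Lower bound: ⌈690/155⌉ = 5 stock rods.
A packing using 5 stock rods:
  stock rod 1: 120 + 30 = 150
  stock rod 2: 115 + 20 = 135
  stock rod 3: 115 = 115
  stock rod 4: 100 + 50 = 150
  stock rod 5: 95 + 45 = 140
This matches the lower bound, so 5 is optimal.

5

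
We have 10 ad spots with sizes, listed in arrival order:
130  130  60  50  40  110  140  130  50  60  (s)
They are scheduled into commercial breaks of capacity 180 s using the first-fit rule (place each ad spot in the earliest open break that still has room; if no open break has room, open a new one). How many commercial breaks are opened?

6

  130 → break 1 (new)  [load 130/180]
  130 → break 2 (new)  [load 130/180]
  60 → break 3 (new)  [load 60/180]
  50 → break 1  [load 180/180]
  40 → break 2  [load 170/180]
  110 → break 3  [load 170/180]
  140 → break 4 (new)  [load 140/180]
  130 → break 5 (new)  [load 130/180]
  50 → break 5  [load 180/180]
  60 → break 6 (new)  [load 60/180]
6 commercial breaks opened.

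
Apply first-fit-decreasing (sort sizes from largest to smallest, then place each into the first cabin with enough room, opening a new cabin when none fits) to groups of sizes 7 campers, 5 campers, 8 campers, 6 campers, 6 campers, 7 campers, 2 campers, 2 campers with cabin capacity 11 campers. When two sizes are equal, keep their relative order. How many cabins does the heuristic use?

Sorted descending: 8, 7, 7, 6, 6, 5, 2, 2.
  8 → cabin 1 (new)  [load 8/11]
  7 → cabin 2 (new)  [load 7/11]
  7 → cabin 3 (new)  [load 7/11]
  6 → cabin 4 (new)  [load 6/11]
  6 → cabin 5 (new)  [load 6/11]
  5 → cabin 4  [load 11/11]
  2 → cabin 1  [load 10/11]
  2 → cabin 2  [load 9/11]
5 cabins opened.

5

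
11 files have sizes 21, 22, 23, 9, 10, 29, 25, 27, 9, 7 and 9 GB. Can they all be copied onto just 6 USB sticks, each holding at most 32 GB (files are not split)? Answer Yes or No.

No

Total = 191 GB; ⌈191/32⌉ = 6.
The bound of 6 does not rule out 6, but exhaustive search shows no assignment into 6 USB sticks of capacity 32 GB exists — the minimum is 7.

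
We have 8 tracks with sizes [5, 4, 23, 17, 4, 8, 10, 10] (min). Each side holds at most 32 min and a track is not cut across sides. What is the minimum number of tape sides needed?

3

Total = 23 + 17 + 10 + 10 + 8 + 5 + 4 + 4 = 81 min.
Lower bound: ⌈81/32⌉ = 3 tape sides.
A packing using 3 tape sides:
  side 1: 23 + 8 = 31
  side 2: 17 + 10 + 5 = 32
  side 3: 10 + 4 + 4 = 18
This matches the lower bound, so 3 is optimal.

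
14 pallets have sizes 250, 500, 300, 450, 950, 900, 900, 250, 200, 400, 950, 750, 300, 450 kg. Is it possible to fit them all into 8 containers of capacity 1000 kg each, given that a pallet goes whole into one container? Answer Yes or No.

A valid assignment using 8 containers:
  container 1: 950 = 950
  container 2: 950 = 950
  container 3: 900 = 900
  container 4: 900 = 900
  container 5: 750 + 250 = 1000
  container 6: 500 + 450 = 950
  container 7: 450 + 300 + 250 = 1000
  container 8: 400 + 300 + 200 = 900
Every load is within 1000 kg, so 8 containers suffice.

Yes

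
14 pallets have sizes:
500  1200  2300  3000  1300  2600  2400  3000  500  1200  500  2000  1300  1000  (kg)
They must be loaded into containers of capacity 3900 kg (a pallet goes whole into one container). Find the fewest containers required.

7

Total = 3000 + 3000 + 2600 + 2400 + 2300 + 2000 + 1300 + 1300 + 1200 + 1200 + 1000 + 500 + 500 + 500 = 22800 kg.
Lower bound: ⌈22800/3900⌉ = 6 containers.
A packing using 7 containers:
  container 1: 3000 + 500 = 3500
  container 2: 3000 + 500 = 3500
  container 3: 2600 + 1300 = 3900
  container 4: 2400 + 1300 = 3700
  container 5: 2300 + 1200 = 3500
  container 6: 2000 + 1200 + 500 = 3700
  container 7: 1000 = 1000
No arrangement into 6 containers stays within capacity, so 7 is optimal.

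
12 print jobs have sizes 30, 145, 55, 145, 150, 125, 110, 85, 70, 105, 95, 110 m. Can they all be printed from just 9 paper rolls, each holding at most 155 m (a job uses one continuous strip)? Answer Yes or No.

Yes

A valid assignment using 9 paper rolls:
  roll 1: 150 = 150
  roll 2: 145 = 145
  roll 3: 145 = 145
  roll 4: 125 + 30 = 155
  roll 5: 110 = 110
  roll 6: 110 = 110
  roll 7: 105 = 105
  roll 8: 95 + 55 = 150
  roll 9: 85 + 70 = 155
Every load is within 155 m, so 9 paper rolls suffice.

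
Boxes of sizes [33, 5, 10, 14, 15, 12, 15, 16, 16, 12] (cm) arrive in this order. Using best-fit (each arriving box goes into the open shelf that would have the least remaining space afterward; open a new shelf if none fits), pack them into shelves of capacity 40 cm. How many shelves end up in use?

  33 → shelf 1 (new)  [load 33/40]
  5 → shelf 1  [load 38/40]
  10 → shelf 2 (new)  [load 10/40]
  14 → shelf 2  [load 24/40]
  15 → shelf 2  [load 39/40]
  12 → shelf 3 (new)  [load 12/40]
  15 → shelf 3  [load 27/40]
  16 → shelf 4 (new)  [load 16/40]
  16 → shelf 4  [load 32/40]
  12 → shelf 3  [load 39/40]
4 shelves opened.

4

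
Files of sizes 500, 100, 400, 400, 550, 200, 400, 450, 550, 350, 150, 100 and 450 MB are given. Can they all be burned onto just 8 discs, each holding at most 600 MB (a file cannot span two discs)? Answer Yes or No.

No

Total = 4600 MB; ⌈4600/600⌉ = 8.
9 files each exceed half the capacity and cannot share a disc, forcing at least 9 discs.
At least 9 discs are required, but only 8 are allowed.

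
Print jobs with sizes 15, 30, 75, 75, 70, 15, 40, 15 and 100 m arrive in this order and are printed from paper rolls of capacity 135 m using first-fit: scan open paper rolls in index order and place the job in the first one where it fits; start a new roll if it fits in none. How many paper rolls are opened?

  15 → roll 1 (new)  [load 15/135]
  30 → roll 1  [load 45/135]
  75 → roll 1  [load 120/135]
  75 → roll 2 (new)  [load 75/135]
  70 → roll 3 (new)  [load 70/135]
  15 → roll 1  [load 135/135]
  40 → roll 2  [load 115/135]
  15 → roll 2  [load 130/135]
  100 → roll 4 (new)  [load 100/135]
4 paper rolls opened.

4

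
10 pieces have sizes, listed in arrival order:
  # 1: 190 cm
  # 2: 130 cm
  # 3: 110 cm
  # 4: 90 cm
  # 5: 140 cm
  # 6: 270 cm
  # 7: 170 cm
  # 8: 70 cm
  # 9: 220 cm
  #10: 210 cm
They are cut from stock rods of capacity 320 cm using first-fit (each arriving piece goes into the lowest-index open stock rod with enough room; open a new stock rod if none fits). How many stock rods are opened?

  190 → stock rod 1 (new)  [load 190/320]
  130 → stock rod 1  [load 320/320]
  110 → stock rod 2 (new)  [load 110/320]
  90 → stock rod 2  [load 200/320]
  140 → stock rod 3 (new)  [load 140/320]
  270 → stock rod 4 (new)  [load 270/320]
  170 → stock rod 3  [load 310/320]
  70 → stock rod 2  [load 270/320]
  220 → stock rod 5 (new)  [load 220/320]
  210 → stock rod 6 (new)  [load 210/320]
6 stock rods opened.

6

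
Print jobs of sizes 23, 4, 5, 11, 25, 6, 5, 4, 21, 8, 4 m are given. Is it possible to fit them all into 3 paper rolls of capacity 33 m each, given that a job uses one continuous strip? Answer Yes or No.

Total = 116 m; ⌈116/33⌉ = 4.
At least 4 paper rolls are required, but only 3 are allowed.

No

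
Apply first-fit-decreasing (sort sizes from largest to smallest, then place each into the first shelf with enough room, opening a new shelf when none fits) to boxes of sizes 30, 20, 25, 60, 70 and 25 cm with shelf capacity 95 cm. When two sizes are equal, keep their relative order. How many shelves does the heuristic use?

Sorted descending: 70, 60, 30, 25, 25, 20.
  70 → shelf 1 (new)  [load 70/95]
  60 → shelf 2 (new)  [load 60/95]
  30 → shelf 2  [load 90/95]
  25 → shelf 1  [load 95/95]
  25 → shelf 3 (new)  [load 25/95]
  20 → shelf 3  [load 45/95]
3 shelves opened.

3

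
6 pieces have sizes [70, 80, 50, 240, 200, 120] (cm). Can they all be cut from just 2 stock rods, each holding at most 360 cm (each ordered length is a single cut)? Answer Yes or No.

Total = 760 cm; ⌈760/360⌉ = 3.
At least 3 stock rods are required, but only 2 are allowed.

No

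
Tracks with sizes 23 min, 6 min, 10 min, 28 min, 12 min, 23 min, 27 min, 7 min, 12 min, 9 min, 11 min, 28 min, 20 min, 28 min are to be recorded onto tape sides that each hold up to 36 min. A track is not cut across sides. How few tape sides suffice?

8

Total = 28 + 28 + 28 + 27 + 23 + 23 + 20 + 12 + 12 + 11 + 10 + 9 + 7 + 6 = 244 min.
Lower bound: ⌈244/36⌉ = 7 tape sides.
A packing using 8 tape sides:
  side 1: 28 + 7 = 35
  side 2: 28 + 6 = 34
  side 3: 28 = 28
  side 4: 27 + 9 = 36
  side 5: 23 + 12 = 35
  side 6: 23 + 12 = 35
  side 7: 20 + 11 = 31
  side 8: 10 = 10
No arrangement into 7 tape sides stays within capacity, so 8 is optimal.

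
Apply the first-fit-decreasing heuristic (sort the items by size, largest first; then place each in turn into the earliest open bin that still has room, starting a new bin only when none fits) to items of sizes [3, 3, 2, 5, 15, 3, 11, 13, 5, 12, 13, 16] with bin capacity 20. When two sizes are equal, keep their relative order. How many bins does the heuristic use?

6

Sorted descending: 16, 15, 13, 13, 12, 11, 5, 5, 3, 3, 3, 2.
  16 → bin 1 (new)  [load 16/20]
  15 → bin 2 (new)  [load 15/20]
  13 → bin 3 (new)  [load 13/20]
  13 → bin 4 (new)  [load 13/20]
  12 → bin 5 (new)  [load 12/20]
  11 → bin 6 (new)  [load 11/20]
  5 → bin 2  [load 20/20]
  5 → bin 3  [load 18/20]
  3 → bin 1  [load 19/20]
  3 → bin 4  [load 16/20]
  3 → bin 4  [load 19/20]
  2 → bin 3  [load 20/20]
6 bins opened.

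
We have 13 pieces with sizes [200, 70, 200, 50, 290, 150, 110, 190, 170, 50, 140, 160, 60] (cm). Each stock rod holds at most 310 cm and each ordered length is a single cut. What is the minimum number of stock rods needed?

Total = 290 + 200 + 200 + 190 + 170 + 160 + 150 + 140 + 110 + 70 + 60 + 50 + 50 = 1840 cm.
Lower bound: ⌈1840/310⌉ = 6 stock rods.
A packing using 6 stock rods:
  stock rod 1: 290 = 290
  stock rod 2: 200 + 110 = 310
  stock rod 3: 200 + 60 + 50 = 310
  stock rod 4: 190 + 70 + 50 = 310
  stock rod 5: 170 + 140 = 310
  stock rod 6: 160 + 150 = 310
This matches the lower bound, so 6 is optimal.

6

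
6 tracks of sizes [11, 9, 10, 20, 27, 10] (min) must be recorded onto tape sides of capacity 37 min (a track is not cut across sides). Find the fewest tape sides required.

Total = 27 + 20 + 11 + 10 + 10 + 9 = 87 min.
Lower bound: ⌈87/37⌉ = 3 tape sides.
A packing using 3 tape sides:
  side 1: 27 + 10 = 37
  side 2: 20 + 11 = 31
  side 3: 10 + 9 = 19
This matches the lower bound, so 3 is optimal.

3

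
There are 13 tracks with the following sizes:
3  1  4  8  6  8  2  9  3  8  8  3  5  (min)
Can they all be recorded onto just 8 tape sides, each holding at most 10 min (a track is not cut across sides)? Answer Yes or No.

Yes

A valid assignment using 8 tape sides:
  side 1: 9 + 1 = 10
  side 2: 8 + 2 = 10
  side 3: 8 = 8
  side 4: 8 = 8
  side 5: 8 = 8
  side 6: 6 + 4 = 10
  side 7: 5 + 3 = 8
  side 8: 3 + 3 = 6
Every load is within 10 min, so 8 tape sides suffice.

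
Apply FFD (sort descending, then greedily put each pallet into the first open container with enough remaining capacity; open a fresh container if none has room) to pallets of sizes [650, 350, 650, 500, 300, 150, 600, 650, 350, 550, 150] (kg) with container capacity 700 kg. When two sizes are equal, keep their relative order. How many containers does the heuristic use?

Sorted descending: 650, 650, 650, 600, 550, 500, 350, 350, 300, 150, 150.
  650 → container 1 (new)  [load 650/700]
  650 → container 2 (new)  [load 650/700]
  650 → container 3 (new)  [load 650/700]
  600 → container 4 (new)  [load 600/700]
  550 → container 5 (new)  [load 550/700]
  500 → container 6 (new)  [load 500/700]
  350 → container 7 (new)  [load 350/700]
  350 → container 7  [load 700/700]
  300 → container 8 (new)  [load 300/700]
  150 → container 5  [load 700/700]
  150 → container 6  [load 650/700]
8 containers opened.

8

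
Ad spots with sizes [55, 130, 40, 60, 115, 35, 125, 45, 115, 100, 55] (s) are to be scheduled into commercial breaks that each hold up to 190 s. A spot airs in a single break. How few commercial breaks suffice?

Total = 130 + 125 + 115 + 115 + 100 + 60 + 55 + 55 + 45 + 40 + 35 = 875 s.
Lower bound: ⌈875/190⌉ = 5 commercial breaks.
A packing using 5 commercial breaks:
  break 1: 130 + 60 = 190
  break 2: 125 + 55 = 180
  break 3: 115 + 55 = 170
  break 4: 115 + 45 = 160
  break 5: 100 + 40 + 35 = 175
This matches the lower bound, so 5 is optimal.

5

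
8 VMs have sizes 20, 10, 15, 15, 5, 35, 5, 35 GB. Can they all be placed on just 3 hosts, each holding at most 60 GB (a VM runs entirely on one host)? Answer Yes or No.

Yes

A valid assignment using 3 hosts:
  host 1: 35 + 20 + 5 = 60
  host 2: 35 + 15 + 10 = 60
  host 3: 15 + 5 = 20
Every load is within 60 GB, so 3 hosts suffice.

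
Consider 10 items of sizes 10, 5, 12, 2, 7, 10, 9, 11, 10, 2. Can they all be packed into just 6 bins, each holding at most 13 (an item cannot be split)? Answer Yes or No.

Total = 78; ⌈78/13⌉ = 6.
7 items each exceed half the capacity and cannot share a bin, forcing at least 7 bins.
At least 7 bins are required, but only 6 are allowed.

No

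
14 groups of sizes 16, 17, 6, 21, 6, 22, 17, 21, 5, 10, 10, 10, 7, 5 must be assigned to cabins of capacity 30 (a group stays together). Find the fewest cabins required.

Total = 22 + 21 + 21 + 17 + 17 + 16 + 10 + 10 + 10 + 7 + 6 + 6 + 5 + 5 = 173.
Lower bound: ⌈173/30⌉ = 6 cabins.
A packing using 7 cabins:
  cabin 1: 22 + 7 = 29
  cabin 2: 21 + 6 = 27
  cabin 3: 21 + 6 = 27
  cabin 4: 17 + 10 = 27
  cabin 5: 17 + 10 = 27
  cabin 6: 16 + 10 = 26
  cabin 7: 5 + 5 = 10
No arrangement into 6 cabins stays within capacity, so 7 is optimal.

7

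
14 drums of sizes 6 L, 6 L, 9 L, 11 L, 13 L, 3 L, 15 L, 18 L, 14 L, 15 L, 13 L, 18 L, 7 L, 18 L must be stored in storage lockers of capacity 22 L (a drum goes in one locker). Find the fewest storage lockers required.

Total = 18 + 18 + 18 + 15 + 15 + 14 + 13 + 13 + 11 + 9 + 7 + 6 + 6 + 3 = 166 L.
Lower bound: ⌈166/22⌉ = 8 storage lockers.
A packing using 9 storage lockers:
  locker 1: 18 + 3 = 21
  locker 2: 18 = 18
  locker 3: 18 = 18
  locker 4: 15 + 7 = 22
  locker 5: 15 + 6 = 21
  locker 6: 14 + 6 = 20
  locker 7: 13 + 9 = 22
  locker 8: 13 = 13
  locker 9: 11 = 11
No arrangement into 8 storage lockers stays within capacity, so 9 is optimal.

9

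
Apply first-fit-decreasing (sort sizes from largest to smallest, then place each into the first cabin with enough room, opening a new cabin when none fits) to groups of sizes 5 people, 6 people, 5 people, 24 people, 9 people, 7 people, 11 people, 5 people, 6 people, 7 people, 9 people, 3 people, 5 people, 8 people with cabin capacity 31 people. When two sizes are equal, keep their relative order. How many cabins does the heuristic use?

4

Sorted descending: 24, 11, 9, 9, 8, 7, 7, 6, 6, 5, 5, 5, 5, 3.
  24 → cabin 1 (new)  [load 24/31]
  11 → cabin 2 (new)  [load 11/31]
  9 → cabin 2  [load 20/31]
  9 → cabin 2  [load 29/31]
  8 → cabin 3 (new)  [load 8/31]
  7 → cabin 1  [load 31/31]
  7 → cabin 3  [load 15/31]
  6 → cabin 3  [load 21/31]
  6 → cabin 3  [load 27/31]
  5 → cabin 4 (new)  [load 5/31]
  5 → cabin 4  [load 10/31]
  5 → cabin 4  [load 15/31]
  5 → cabin 4  [load 20/31]
  3 → cabin 3  [load 30/31]
4 cabins opened.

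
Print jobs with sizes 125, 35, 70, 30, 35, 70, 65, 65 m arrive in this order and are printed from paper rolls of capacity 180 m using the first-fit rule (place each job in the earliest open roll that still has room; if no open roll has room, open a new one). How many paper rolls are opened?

4

  125 → roll 1 (new)  [load 125/180]
  35 → roll 1  [load 160/180]
  70 → roll 2 (new)  [load 70/180]
  30 → roll 2  [load 100/180]
  35 → roll 2  [load 135/180]
  70 → roll 3 (new)  [load 70/180]
  65 → roll 3  [load 135/180]
  65 → roll 4 (new)  [load 65/180]
4 paper rolls opened.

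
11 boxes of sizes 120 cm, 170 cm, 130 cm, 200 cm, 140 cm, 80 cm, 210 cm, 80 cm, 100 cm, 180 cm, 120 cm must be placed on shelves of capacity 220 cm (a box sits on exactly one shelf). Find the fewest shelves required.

8

Total = 210 + 200 + 180 + 170 + 140 + 130 + 120 + 120 + 100 + 80 + 80 = 1530 cm.
Lower bound: ⌈1530/220⌉ = 7 shelves.
Also, 8 boxes each exceed 110 cm, and no two of those can share a shelf, so at least 8 shelves are needed.
A packing using 8 shelves:
  shelf 1: 210 = 210
  shelf 2: 200 = 200
  shelf 3: 180 = 180
  shelf 4: 170 = 170
  shelf 5: 140 + 80 = 220
  shelf 6: 130 + 80 = 210
  shelf 7: 120 + 100 = 220
  shelf 8: 120 = 120
This matches the lower bound, so 8 is optimal.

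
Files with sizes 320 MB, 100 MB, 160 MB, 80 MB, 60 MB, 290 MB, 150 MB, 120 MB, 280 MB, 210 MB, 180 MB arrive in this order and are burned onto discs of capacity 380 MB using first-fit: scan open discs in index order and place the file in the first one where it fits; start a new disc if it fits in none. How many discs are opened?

  320 → disc 1 (new)  [load 320/380]
  100 → disc 2 (new)  [load 100/380]
  160 → disc 2  [load 260/380]
  80 → disc 2  [load 340/380]
  60 → disc 1  [load 380/380]
  290 → disc 3 (new)  [load 290/380]
  150 → disc 4 (new)  [load 150/380]
  120 → disc 4  [load 270/380]
  280 → disc 5 (new)  [load 280/380]
  210 → disc 6 (new)  [load 210/380]
  180 → disc 7 (new)  [load 180/380]
7 discs opened.

7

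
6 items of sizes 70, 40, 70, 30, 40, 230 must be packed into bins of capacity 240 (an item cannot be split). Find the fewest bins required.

3

Total = 230 + 70 + 70 + 40 + 40 + 30 = 480.
Lower bound: ⌈480/240⌉ = 2 bins.
A packing using 3 bins:
  bin 1: 230 = 230
  bin 2: 70 + 70 + 40 + 40 = 220
  bin 3: 30 = 30
No arrangement into 2 bins stays within capacity, so 3 is optimal.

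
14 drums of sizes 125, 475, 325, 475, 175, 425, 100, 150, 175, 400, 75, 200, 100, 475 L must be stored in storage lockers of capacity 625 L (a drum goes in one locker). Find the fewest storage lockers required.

7

Total = 475 + 475 + 475 + 425 + 400 + 325 + 200 + 175 + 175 + 150 + 125 + 100 + 100 + 75 = 3675 L.
Lower bound: ⌈3675/625⌉ = 6 storage lockers.
A packing using 7 storage lockers:
  locker 1: 475 + 150 = 625
  locker 2: 475 + 125 = 600
  locker 3: 475 + 100 = 575
  locker 4: 425 + 200 = 625
  locker 5: 400 + 175 = 575
  locker 6: 325 + 175 + 100 = 600
  locker 7: 75 = 75
No arrangement into 6 storage lockers stays within capacity, so 7 is optimal.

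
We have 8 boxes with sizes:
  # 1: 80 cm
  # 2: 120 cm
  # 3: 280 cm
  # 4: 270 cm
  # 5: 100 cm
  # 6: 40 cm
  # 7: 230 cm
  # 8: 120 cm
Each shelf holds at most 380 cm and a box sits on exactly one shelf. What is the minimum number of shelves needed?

Total = 280 + 270 + 230 + 120 + 120 + 100 + 80 + 40 = 1240 cm.
Lower bound: ⌈1240/380⌉ = 4 shelves.
A packing using 4 shelves:
  shelf 1: 280 + 100 = 380
  shelf 2: 270 + 80 = 350
  shelf 3: 230 + 120 = 350
  shelf 4: 120 + 40 = 160
This matches the lower bound, so 4 is optimal.

4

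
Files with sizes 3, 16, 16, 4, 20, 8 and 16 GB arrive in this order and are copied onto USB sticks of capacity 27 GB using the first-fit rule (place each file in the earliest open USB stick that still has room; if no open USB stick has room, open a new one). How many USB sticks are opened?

  3 → USB stick 1 (new)  [load 3/27]
  16 → USB stick 1  [load 19/27]
  16 → USB stick 2 (new)  [load 16/27]
  4 → USB stick 1  [load 23/27]
  20 → USB stick 3 (new)  [load 20/27]
  8 → USB stick 2  [load 24/27]
  16 → USB stick 4 (new)  [load 16/27]
4 USB sticks opened.

4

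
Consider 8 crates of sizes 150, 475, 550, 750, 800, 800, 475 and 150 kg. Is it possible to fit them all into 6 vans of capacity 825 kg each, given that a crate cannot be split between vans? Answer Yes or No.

A valid assignment using 6 vans:
  van 1: 800 = 800
  van 2: 800 = 800
  van 3: 750 = 750
  van 4: 550 + 150 = 700
  van 5: 475 + 150 = 625
  van 6: 475 = 475
Every load is within 825 kg, so 6 vans suffice.

Yes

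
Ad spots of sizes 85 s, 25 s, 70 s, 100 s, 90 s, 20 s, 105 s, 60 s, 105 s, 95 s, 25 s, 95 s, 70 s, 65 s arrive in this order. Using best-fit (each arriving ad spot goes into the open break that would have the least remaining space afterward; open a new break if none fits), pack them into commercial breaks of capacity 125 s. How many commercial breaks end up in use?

10

  85 → break 1 (new)  [load 85/125]
  25 → break 1  [load 110/125]
  70 → break 2 (new)  [load 70/125]
  100 → break 3 (new)  [load 100/125]
  90 → break 4 (new)  [load 90/125]
  20 → break 3  [load 120/125]
  105 → break 5 (new)  [load 105/125]
  60 → break 6 (new)  [load 60/125]
  105 → break 7 (new)  [load 105/125]
  95 → break 8 (new)  [load 95/125]
  25 → break 8  [load 120/125]
  95 → break 9 (new)  [load 95/125]
  70 → break 10 (new)  [load 70/125]
  65 → break 6  [load 125/125]
10 commercial breaks opened.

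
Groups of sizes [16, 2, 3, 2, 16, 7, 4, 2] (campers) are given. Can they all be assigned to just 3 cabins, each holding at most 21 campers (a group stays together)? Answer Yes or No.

Yes

A valid assignment using 3 cabins:
  cabin 1: 16 + 4 = 20
  cabin 2: 16 + 3 + 2 = 21
  cabin 3: 7 + 2 + 2 = 11
Every load is within 21 campers, so 3 cabins suffice.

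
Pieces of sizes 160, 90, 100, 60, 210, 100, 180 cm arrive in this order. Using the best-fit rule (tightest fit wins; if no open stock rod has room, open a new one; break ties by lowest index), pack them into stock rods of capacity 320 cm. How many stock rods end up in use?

  160 → stock rod 1 (new)  [load 160/320]
  90 → stock rod 1  [load 250/320]
  100 → stock rod 2 (new)  [load 100/320]
  60 → stock rod 1  [load 310/320]
  210 → stock rod 2  [load 310/320]
  100 → stock rod 3 (new)  [load 100/320]
  180 → stock rod 3  [load 280/320]
3 stock rods opened.

3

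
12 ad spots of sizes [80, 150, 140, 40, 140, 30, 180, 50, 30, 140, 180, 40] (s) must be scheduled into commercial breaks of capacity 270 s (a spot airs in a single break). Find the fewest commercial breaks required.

Total = 180 + 180 + 150 + 140 + 140 + 140 + 80 + 50 + 40 + 40 + 30 + 30 = 1200 s.
Lower bound: ⌈1200/270⌉ = 5 commercial breaks.
Also, 6 ad spots each exceed 135 s, and no two of those can share a break, so at least 6 commercial breaks are needed.
A packing using 6 commercial breaks:
  break 1: 180 + 80 = 260
  break 2: 180 + 50 + 40 = 270
  break 3: 150 + 40 + 30 + 30 = 250
  break 4: 140 = 140
  break 5: 140 = 140
  break 6: 140 = 140
This matches the lower bound, so 6 is optimal.

6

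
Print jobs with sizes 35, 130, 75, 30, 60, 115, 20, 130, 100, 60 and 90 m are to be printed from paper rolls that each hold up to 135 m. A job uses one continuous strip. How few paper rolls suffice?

Total = 130 + 130 + 115 + 100 + 90 + 75 + 60 + 60 + 35 + 30 + 20 = 845 m.
Lower bound: ⌈845/135⌉ = 7 paper rolls.
A packing using 7 paper rolls:
  roll 1: 130 = 130
  roll 2: 130 = 130
  roll 3: 115 + 20 = 135
  roll 4: 100 + 35 = 135
  roll 5: 90 + 30 = 120
  roll 6: 75 + 60 = 135
  roll 7: 60 = 60
This matches the lower bound, so 7 is optimal.

7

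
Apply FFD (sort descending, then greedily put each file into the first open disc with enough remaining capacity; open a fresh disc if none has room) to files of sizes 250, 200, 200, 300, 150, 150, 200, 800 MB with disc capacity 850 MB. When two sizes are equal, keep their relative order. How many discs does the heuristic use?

Sorted descending: 800, 300, 250, 200, 200, 200, 150, 150.
  800 → disc 1 (new)  [load 800/850]
  300 → disc 2 (new)  [load 300/850]
  250 → disc 2  [load 550/850]
  200 → disc 2  [load 750/850]
  200 → disc 3 (new)  [load 200/850]
  200 → disc 3  [load 400/850]
  150 → disc 3  [load 550/850]
  150 → disc 3  [load 700/850]
3 discs opened.

3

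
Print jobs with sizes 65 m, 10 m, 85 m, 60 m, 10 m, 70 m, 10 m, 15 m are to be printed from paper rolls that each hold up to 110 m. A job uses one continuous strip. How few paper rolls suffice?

Total = 85 + 70 + 65 + 60 + 15 + 10 + 10 + 10 = 325 m.
Lower bound: ⌈325/110⌉ = 3 paper rolls.
Also, 4 print jobs each exceed 55 m, and no two of those can share a roll, so at least 4 paper rolls are needed.
A packing using 4 paper rolls:
  roll 1: 85 + 15 + 10 = 110
  roll 2: 70 + 10 + 10 = 90
  roll 3: 65 = 65
  roll 4: 60 = 60
This matches the lower bound, so 4 is optimal.

4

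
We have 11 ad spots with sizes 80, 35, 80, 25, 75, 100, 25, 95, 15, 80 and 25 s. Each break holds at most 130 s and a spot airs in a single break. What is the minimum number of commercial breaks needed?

Total = 100 + 95 + 80 + 80 + 80 + 75 + 35 + 25 + 25 + 25 + 15 = 635 s.
Lower bound: ⌈635/130⌉ = 5 commercial breaks.
Also, 6 ad spots each exceed 65 s, and no two of those can share a break, so at least 6 commercial breaks are needed.
A packing using 6 commercial breaks:
  break 1: 100 + 25 = 125
  break 2: 95 + 35 = 130
  break 3: 80 + 25 + 25 = 130
  break 4: 80 + 15 = 95
  break 5: 80 = 80
  break 6: 75 = 75
This matches the lower bound, so 6 is optimal.

6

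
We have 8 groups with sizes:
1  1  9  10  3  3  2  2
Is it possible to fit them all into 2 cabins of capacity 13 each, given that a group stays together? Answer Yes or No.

No

Total = 31; ⌈31/13⌉ = 3.
At least 3 cabins are required, but only 2 are allowed.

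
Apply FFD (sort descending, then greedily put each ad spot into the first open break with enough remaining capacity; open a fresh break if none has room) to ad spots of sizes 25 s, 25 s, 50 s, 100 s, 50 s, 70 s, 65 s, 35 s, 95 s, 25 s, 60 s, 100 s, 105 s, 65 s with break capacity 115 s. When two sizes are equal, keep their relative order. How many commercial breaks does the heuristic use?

9

Sorted descending: 105, 100, 100, 95, 70, 65, 65, 60, 50, 50, 35, 25, 25, 25.
  105 → break 1 (new)  [load 105/115]
  100 → break 2 (new)  [load 100/115]
  100 → break 3 (new)  [load 100/115]
  95 → break 4 (new)  [load 95/115]
  70 → break 5 (new)  [load 70/115]
  65 → break 6 (new)  [load 65/115]
  65 → break 7 (new)  [load 65/115]
  60 → break 8 (new)  [load 60/115]
  50 → break 6  [load 115/115]
  50 → break 7  [load 115/115]
  35 → break 5  [load 105/115]
  25 → break 8  [load 85/115]
  25 → break 8  [load 110/115]
  25 → break 9 (new)  [load 25/115]
9 commercial breaks opened.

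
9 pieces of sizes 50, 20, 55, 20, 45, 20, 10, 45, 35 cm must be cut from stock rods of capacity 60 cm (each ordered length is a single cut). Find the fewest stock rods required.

Total = 55 + 50 + 45 + 45 + 35 + 20 + 20 + 20 + 10 = 300 cm.
Lower bound: ⌈300/60⌉ = 5 stock rods.
A packing using 6 stock rods:
  stock rod 1: 55 = 55
  stock rod 2: 50 + 10 = 60
  stock rod 3: 45 = 45
  stock rod 4: 45 = 45
  stock rod 5: 35 + 20 = 55
  stock rod 6: 20 + 20 = 40
No arrangement into 5 stock rods stays within capacity, so 6 is optimal.

6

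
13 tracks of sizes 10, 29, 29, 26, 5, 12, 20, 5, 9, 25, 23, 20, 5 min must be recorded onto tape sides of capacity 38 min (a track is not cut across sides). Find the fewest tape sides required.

Total = 29 + 29 + 26 + 25 + 23 + 20 + 20 + 12 + 10 + 9 + 5 + 5 + 5 = 218 min.
Lower bound: ⌈218/38⌉ = 6 tape sides.
Also, 7 tracks each exceed 19 min, and no two of those can share a side, so at least 7 tape sides are needed.
A packing using 7 tape sides:
  side 1: 29 + 9 = 38
  side 2: 29 + 5 = 34
  side 3: 26 + 12 = 38
  side 4: 25 + 10 = 35
  side 5: 23 + 5 + 5 = 33
  side 6: 20 = 20
  side 7: 20 = 20
This matches the lower bound, so 7 is optimal.

7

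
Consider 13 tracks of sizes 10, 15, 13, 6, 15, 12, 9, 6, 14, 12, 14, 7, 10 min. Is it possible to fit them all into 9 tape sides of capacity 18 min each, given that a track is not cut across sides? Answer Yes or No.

Total = 143 min; ⌈143/18⌉ = 8.
9 tracks each exceed half the capacity and cannot share a side, forcing at least 9 tape sides.
The bound of 9 does not rule out 9, but exhaustive search shows no assignment into 9 tape sides of capacity 18 min exists — the minimum is 10.

No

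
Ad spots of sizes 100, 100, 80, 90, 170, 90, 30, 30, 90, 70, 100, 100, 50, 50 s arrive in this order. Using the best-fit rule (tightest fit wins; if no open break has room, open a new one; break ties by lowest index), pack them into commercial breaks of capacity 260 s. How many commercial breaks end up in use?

  100 → break 1 (new)  [load 100/260]
  100 → break 1  [load 200/260]
  80 → break 2 (new)  [load 80/260]
  90 → break 2  [load 170/260]
  170 → break 3 (new)  [load 170/260]
  90 → break 2  [load 260/260]
  30 → break 1  [load 230/260]
  30 → break 1  [load 260/260]
  90 → break 3  [load 260/260]
  70 → break 4 (new)  [load 70/260]
  100 → break 4  [load 170/260]
  100 → break 5 (new)  [load 100/260]
  50 → break 4  [load 220/260]
  50 → break 5  [load 150/260]
5 commercial breaks opened.

5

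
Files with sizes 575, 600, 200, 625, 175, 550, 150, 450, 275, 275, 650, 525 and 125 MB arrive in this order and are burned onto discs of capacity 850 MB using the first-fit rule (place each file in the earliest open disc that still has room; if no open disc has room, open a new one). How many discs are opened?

7

  575 → disc 1 (new)  [load 575/850]
  600 → disc 2 (new)  [load 600/850]
  200 → disc 1  [load 775/850]
  625 → disc 3 (new)  [load 625/850]
  175 → disc 2  [load 775/850]
  550 → disc 4 (new)  [load 550/850]
  150 → disc 3  [load 775/850]
  450 → disc 5 (new)  [load 450/850]
  275 → disc 4  [load 825/850]
  275 → disc 5  [load 725/850]
  650 → disc 6 (new)  [load 650/850]
  525 → disc 7 (new)  [load 525/850]
  125 → disc 5  [load 850/850]
7 discs opened.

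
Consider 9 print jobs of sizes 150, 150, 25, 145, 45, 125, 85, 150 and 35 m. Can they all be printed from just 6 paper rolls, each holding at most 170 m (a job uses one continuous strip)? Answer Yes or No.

A valid assignment using 6 paper rolls:
  roll 1: 150 = 150
  roll 2: 150 = 150
  roll 3: 150 = 150
  roll 4: 145 + 25 = 170
  roll 5: 125 + 45 = 170
  roll 6: 85 + 35 = 120
Every load is within 170 m, so 6 paper rolls suffice.

Yes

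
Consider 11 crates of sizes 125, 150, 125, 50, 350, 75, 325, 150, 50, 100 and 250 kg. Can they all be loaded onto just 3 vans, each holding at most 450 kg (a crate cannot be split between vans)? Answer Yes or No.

No

Total = 1750 kg; ⌈1750/450⌉ = 4.
At least 4 vans are required, but only 3 are allowed.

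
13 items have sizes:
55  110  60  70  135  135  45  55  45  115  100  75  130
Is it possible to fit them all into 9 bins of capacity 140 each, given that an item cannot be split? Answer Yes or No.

Total = 1130; ⌈1130/140⌉ = 9.
The bound of 9 does not rule out 9, but exhaustive search shows no assignment into 9 bins of capacity 140 exists — the minimum is 10.

No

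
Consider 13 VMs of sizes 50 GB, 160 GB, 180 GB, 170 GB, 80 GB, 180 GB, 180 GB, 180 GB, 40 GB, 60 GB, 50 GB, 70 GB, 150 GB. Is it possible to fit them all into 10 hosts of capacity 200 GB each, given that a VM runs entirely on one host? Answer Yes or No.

Yes

A valid assignment using 9 hosts:
  host 1: 180 = 180
  host 2: 180 = 180
  host 3: 180 = 180
  host 4: 180 = 180
  host 5: 170 = 170
  host 6: 160 + 40 = 200
  host 7: 150 + 50 = 200
  host 8: 80 + 70 + 50 = 200
  host 9: 60 = 60
That uses only 9 ≤ 10, so 10 hosts are enough.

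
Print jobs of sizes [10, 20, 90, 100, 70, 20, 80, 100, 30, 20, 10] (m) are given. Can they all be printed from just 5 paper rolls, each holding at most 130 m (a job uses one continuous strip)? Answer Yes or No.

A valid assignment using 5 paper rolls:
  roll 1: 100 + 30 = 130
  roll 2: 100 + 20 + 10 = 130
  roll 3: 90 + 20 + 20 = 130
  roll 4: 80 + 10 = 90
  roll 5: 70 = 70
Every load is within 130 m, so 5 paper rolls suffice.

Yes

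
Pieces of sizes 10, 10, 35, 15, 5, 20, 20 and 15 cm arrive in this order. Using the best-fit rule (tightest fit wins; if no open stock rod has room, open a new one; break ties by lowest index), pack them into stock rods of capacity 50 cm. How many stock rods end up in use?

3

  10 → stock rod 1 (new)  [load 10/50]
  10 → stock rod 1  [load 20/50]
  35 → stock rod 2 (new)  [load 35/50]
  15 → stock rod 2  [load 50/50]
  5 → stock rod 1  [load 25/50]
  20 → stock rod 1  [load 45/50]
  20 → stock rod 3 (new)  [load 20/50]
  15 → stock rod 3  [load 35/50]
3 stock rods opened.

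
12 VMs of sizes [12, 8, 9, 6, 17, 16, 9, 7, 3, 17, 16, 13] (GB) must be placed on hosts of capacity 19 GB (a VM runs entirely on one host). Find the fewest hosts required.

8

Total = 17 + 17 + 16 + 16 + 13 + 12 + 9 + 9 + 8 + 7 + 6 + 3 = 133 GB.
Lower bound: ⌈133/19⌉ = 7 hosts.
A packing using 8 hosts:
  host 1: 17 = 17
  host 2: 17 = 17
  host 3: 16 + 3 = 19
  host 4: 16 = 16
  host 5: 13 + 6 = 19
  host 6: 12 + 7 = 19
  host 7: 9 + 9 = 18
  host 8: 8 = 8
No arrangement into 7 hosts stays within capacity, so 8 is optimal.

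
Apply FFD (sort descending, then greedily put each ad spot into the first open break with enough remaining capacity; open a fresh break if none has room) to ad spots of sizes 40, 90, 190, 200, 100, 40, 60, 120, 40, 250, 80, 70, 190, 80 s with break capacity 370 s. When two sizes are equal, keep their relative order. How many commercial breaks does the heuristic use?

5

Sorted descending: 250, 200, 190, 190, 120, 100, 90, 80, 80, 70, 60, 40, 40, 40.
  250 → break 1 (new)  [load 250/370]
  200 → break 2 (new)  [load 200/370]
  190 → break 3 (new)  [load 190/370]
  190 → break 4 (new)  [load 190/370]
  120 → break 1  [load 370/370]
  100 → break 2  [load 300/370]
  90 → break 3  [load 280/370]
  80 → break 3  [load 360/370]
  80 → break 4  [load 270/370]
  70 → break 2  [load 370/370]
  60 → break 4  [load 330/370]
  40 → break 4  [load 370/370]
  40 → break 5 (new)  [load 40/370]
  40 → break 5  [load 80/370]
5 commercial breaks opened.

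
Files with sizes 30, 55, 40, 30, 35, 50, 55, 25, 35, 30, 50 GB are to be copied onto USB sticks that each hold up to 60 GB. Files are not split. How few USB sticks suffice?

Total = 55 + 55 + 50 + 50 + 40 + 35 + 35 + 30 + 30 + 30 + 25 = 435 GB.
Lower bound: ⌈435/60⌉ = 8 USB sticks.
A packing using 9 USB sticks:
  USB stick 1: 55 = 55
  USB stick 2: 55 = 55
  USB stick 3: 50 = 50
  USB stick 4: 50 = 50
  USB stick 5: 40 = 40
  USB stick 6: 35 + 25 = 60
  USB stick 7: 35 = 35
  USB stick 8: 30 + 30 = 60
  USB stick 9: 30 = 30
No arrangement into 8 USB sticks stays within capacity, so 9 is optimal.

9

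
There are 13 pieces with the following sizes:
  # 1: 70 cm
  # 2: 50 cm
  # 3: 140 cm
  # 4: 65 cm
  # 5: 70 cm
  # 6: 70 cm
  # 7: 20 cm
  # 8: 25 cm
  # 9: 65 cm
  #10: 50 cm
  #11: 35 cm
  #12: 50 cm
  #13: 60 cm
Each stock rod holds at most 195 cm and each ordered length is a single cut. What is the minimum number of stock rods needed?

Total = 140 + 70 + 70 + 70 + 65 + 65 + 60 + 50 + 50 + 50 + 35 + 25 + 20 = 770 cm.
Lower bound: ⌈770/195⌉ = 4 stock rods.
A packing using 4 stock rods:
  stock rod 1: 140 + 50 = 190
  stock rod 2: 70 + 70 + 50 = 190
  stock rod 3: 70 + 65 + 60 = 195
  stock rod 4: 65 + 50 + 35 + 25 + 20 = 195
This matches the lower bound, so 4 is optimal.

4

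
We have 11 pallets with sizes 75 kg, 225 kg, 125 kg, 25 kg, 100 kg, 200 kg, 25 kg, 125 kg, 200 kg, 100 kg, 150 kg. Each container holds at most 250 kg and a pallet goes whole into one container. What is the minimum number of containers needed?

6

Total = 225 + 200 + 200 + 150 + 125 + 125 + 100 + 100 + 75 + 25 + 25 = 1350 kg.
Lower bound: ⌈1350/250⌉ = 6 containers.
A packing using 6 containers:
  container 1: 225 + 25 = 250
  container 2: 200 + 25 = 225
  container 3: 200 = 200
  container 4: 150 + 100 = 250
  container 5: 125 + 125 = 250
  container 6: 100 + 75 = 175
This matches the lower bound, so 6 is optimal.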